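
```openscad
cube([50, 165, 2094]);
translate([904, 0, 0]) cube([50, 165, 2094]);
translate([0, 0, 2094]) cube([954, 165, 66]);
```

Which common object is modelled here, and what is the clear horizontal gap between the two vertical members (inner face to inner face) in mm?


A door frame. The clear opening width is 854 mm.

Two 2094 mm tall posts with a header on top — a door frame. The left jamb is 50 mm wide at x = 0; the right jamb starts at x = 904. The clear opening is 904 − 50 = 854 mm.


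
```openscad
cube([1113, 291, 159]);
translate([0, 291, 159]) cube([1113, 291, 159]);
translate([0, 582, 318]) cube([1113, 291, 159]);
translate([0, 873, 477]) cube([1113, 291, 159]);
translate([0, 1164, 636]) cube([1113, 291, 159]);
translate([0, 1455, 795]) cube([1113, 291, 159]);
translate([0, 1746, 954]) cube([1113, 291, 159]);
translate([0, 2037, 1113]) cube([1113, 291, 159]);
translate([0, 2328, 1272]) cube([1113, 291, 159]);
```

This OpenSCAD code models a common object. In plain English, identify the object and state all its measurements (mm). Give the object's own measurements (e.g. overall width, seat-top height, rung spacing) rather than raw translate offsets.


A straight staircase of 9 solid steps. Each step is 1113 mm wide (x), 291 mm deep (y, the going) and 159 mm tall (the rise). The first step rests on the floor; each subsequent step sits one going further in +y and one rise higher in +z, directly behind and above the previous step with no overlap.


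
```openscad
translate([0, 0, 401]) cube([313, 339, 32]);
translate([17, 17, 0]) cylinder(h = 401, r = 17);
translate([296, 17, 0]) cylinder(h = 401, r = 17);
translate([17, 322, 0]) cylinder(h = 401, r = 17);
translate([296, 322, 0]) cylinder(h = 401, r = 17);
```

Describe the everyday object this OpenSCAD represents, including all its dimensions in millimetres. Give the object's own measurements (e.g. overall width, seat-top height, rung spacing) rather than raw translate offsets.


A four-legged stool. The seat is a 313×339×32 mm slab whose top surface is at z = 433 mm; four round legs, each 34 mm in diameter, run from the floor (z = 0) to the underside of the seat, each leg's axis is inset half a diameter from the nearest pair of seat edges (so the leg's bounding box is flush with the corner).


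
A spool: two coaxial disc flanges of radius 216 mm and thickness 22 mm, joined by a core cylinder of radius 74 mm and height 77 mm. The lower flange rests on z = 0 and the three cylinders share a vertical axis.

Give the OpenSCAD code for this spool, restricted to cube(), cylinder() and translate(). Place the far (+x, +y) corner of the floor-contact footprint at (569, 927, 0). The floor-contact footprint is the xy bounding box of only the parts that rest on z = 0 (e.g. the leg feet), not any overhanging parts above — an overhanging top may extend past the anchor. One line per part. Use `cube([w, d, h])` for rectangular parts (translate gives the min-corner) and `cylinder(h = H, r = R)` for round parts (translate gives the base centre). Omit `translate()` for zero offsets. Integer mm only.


translate([353, 711, 0]) cylinder(h = 22, r = 216);
translate([353, 711, 22]) cylinder(h = 77, r = 74);
translate([353, 711, 99]) cylinder(h = 22, r = 216);


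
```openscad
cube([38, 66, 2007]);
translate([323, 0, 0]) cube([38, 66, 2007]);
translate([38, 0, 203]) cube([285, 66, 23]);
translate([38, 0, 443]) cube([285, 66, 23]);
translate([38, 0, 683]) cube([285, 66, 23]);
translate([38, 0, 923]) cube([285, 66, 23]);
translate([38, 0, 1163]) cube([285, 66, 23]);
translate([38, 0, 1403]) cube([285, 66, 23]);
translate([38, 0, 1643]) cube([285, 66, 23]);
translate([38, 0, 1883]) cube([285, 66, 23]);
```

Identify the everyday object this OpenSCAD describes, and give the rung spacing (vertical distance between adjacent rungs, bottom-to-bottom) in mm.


A ladder. The rung spacing is 240 mm.

Two tall 38×66 posts with 8 short bars between them — a ladder. Adjacent rungs sit at z = 203 and z = 443, so the spacing is 443 − 203 = 240 mm.


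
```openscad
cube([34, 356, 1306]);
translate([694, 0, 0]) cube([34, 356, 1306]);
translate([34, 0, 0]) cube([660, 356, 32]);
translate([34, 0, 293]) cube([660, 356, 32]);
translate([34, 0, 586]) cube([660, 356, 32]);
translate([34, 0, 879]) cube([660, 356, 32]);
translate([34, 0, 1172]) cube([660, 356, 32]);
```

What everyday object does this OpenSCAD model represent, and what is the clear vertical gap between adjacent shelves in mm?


A bookshelf. The clear shelf gap is 261 mm.

Two tall side panels with 5 horizontal boards between them — a bookshelf. The first two shelf undersides are at z = 0 and z = 293; with shelf thickness 32, the clear gap is 293 − 0 − 32 = 261 mm.


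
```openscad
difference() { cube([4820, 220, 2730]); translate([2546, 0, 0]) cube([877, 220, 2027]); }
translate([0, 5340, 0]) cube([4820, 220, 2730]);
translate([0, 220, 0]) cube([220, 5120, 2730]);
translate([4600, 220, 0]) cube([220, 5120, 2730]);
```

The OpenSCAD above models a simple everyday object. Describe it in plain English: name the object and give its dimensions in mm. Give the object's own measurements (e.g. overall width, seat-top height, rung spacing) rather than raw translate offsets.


A single room: four walls, each 2730 mm tall and 220 mm thick, enclosing an outside footprint 4820×5560 mm (x × y), no floor or roof. The front and back walls (−y and +y sides) run the full x-width; the side walls fit between their inner faces. A door opening 877 mm wide and 2027 mm tall is cut through the front wall from the floor up, its −x edge 2546 mm from the wall's −x end.


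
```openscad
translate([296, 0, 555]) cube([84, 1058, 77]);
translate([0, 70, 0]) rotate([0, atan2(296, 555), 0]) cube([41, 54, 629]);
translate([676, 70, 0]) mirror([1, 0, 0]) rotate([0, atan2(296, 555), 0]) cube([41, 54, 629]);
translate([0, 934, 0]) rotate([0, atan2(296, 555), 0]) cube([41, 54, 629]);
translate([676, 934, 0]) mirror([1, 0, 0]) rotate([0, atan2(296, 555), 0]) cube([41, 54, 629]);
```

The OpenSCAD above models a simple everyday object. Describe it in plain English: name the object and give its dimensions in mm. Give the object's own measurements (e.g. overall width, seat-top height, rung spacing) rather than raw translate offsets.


A sawhorse. A 84×1058×77 mm beam (x, y, z) sits on two A-frame leg pairs. Each pair is two raked legs of 41×54 mm section (54 mm along y) splaying symmetrically in x. Each leg rises 555 mm vertically over 296 mm of horizontal reach and is 629 mm long along its own axis. Every leg's outer bottom edge rests on the floor and its outer top edge meets a bottom edge of the beam — the left legs (tilting toward +x) meet the beam's −x bottom edge, the right legs (their mirror images, tilting toward −x) meet its +x bottom edge — so the leg tops tuck under the beam, the beam's underside is 555 mm above the floor, and the feet are 676 mm apart outside-to-outside with the beam centred between them. The two leg pairs are set in 70 mm from either end of the beam.


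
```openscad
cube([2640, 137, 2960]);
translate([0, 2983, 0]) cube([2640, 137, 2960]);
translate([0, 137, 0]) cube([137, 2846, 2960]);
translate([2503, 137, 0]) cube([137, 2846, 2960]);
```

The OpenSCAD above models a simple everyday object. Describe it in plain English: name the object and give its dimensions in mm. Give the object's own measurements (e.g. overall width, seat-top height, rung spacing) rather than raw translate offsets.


The wall frame of a small rectangular building: four walls, each 2960 mm tall and 137 mm thick, enclosing a footprint 2640 mm (x) by 3120 mm (y) outside-to-outside, with no floor or roof. The front and back walls (the −y and +y sides) span the full width; the two side walls fit between them.


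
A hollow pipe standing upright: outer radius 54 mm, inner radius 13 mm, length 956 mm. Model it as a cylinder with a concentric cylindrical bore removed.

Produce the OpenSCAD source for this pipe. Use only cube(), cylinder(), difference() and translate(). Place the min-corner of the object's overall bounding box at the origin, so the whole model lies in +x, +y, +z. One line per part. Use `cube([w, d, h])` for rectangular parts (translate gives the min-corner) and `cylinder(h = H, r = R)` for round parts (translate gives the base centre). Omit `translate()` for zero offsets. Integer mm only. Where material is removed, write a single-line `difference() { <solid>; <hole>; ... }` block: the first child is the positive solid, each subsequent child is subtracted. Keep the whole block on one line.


difference() { translate([54, 54, 0]) cylinder(h = 956, r = 54); translate([54, 54, 0]) cylinder(h = 956, r = 13); }


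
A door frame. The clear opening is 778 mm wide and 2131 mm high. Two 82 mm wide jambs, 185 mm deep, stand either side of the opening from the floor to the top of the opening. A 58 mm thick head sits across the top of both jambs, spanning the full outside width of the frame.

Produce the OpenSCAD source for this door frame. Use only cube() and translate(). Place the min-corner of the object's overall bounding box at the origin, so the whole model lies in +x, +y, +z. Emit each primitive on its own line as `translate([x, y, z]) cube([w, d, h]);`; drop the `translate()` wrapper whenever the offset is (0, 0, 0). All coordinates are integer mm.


cube([82, 185, 2131]);
translate([860, 0, 0]) cube([82, 185, 2131]);
translate([0, 0, 2131]) cube([942, 185, 58]);


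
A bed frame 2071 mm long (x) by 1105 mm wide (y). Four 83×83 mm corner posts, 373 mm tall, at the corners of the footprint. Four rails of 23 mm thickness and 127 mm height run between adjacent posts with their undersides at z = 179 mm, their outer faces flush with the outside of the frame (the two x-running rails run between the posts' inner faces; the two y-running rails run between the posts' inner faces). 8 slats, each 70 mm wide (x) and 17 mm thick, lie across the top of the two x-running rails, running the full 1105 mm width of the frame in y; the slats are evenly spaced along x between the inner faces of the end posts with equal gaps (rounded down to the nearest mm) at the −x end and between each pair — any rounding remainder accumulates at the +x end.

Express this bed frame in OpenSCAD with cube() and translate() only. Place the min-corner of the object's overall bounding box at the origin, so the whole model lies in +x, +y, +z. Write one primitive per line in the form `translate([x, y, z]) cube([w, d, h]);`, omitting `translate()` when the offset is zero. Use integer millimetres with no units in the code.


cube([83, 83, 373]);
translate([0, 1022, 0]) cube([83, 83, 373]);
translate([1988, 0, 0]) cube([83, 83, 373]);
translate([1988, 1022, 0]) cube([83, 83, 373]);
translate([83, 0, 179]) cube([1905, 23, 127]);
translate([83, 1082, 179]) cube([1905, 23, 127]);
translate([0, 83, 179]) cube([23, 939, 127]);
translate([2048, 83, 179]) cube([23, 939, 127]);
translate([232, 0, 306]) cube([70, 1105, 17]);
translate([451, 0, 306]) cube([70, 1105, 17]);
translate([670, 0, 306]) cube([70, 1105, 17]);
translate([889, 0, 306]) cube([70, 1105, 17]);
translate([1108, 0, 306]) cube([70, 1105, 17]);
translate([1327, 0, 306]) cube([70, 1105, 17]);
translate([1546, 0, 306]) cube([70, 1105, 17]);
translate([1765, 0, 306]) cube([70, 1105, 17]);


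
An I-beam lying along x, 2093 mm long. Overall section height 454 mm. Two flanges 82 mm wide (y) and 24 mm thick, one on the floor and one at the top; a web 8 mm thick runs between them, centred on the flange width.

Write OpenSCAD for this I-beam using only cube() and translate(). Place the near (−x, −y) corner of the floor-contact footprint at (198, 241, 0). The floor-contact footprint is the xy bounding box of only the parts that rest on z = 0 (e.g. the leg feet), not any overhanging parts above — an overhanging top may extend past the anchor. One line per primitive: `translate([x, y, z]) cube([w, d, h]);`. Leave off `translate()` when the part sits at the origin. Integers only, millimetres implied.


translate([198, 241, 0]) cube([2093, 82, 24]);
translate([198, 278, 24]) cube([2093, 8, 406]);
translate([198, 241, 430]) cube([2093, 82, 24]);


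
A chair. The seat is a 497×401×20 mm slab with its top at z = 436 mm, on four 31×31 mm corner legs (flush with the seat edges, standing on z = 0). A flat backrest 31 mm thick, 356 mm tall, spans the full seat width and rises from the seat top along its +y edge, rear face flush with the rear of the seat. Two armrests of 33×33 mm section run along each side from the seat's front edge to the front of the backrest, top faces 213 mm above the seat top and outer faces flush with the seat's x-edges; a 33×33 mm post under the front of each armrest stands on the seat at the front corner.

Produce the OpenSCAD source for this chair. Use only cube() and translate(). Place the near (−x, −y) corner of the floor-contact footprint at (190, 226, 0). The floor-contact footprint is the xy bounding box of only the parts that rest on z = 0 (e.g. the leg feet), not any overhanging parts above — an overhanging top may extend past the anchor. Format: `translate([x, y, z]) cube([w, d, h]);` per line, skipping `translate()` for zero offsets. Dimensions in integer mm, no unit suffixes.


translate([190, 226, 416]) cube([497, 401, 20]);
translate([190, 226, 0]) cube([31, 31, 416]);
translate([656, 226, 0]) cube([31, 31, 416]);
translate([190, 596, 0]) cube([31, 31, 416]);
translate([656, 596, 0]) cube([31, 31, 416]);
translate([190, 596, 436]) cube([497, 31, 356]);
translate([190, 226, 616]) cube([33, 370, 33]);
translate([654, 226, 616]) cube([33, 370, 33]);
translate([190, 226, 436]) cube([33, 33, 180]);
translate([654, 226, 436]) cube([33, 33, 180]);


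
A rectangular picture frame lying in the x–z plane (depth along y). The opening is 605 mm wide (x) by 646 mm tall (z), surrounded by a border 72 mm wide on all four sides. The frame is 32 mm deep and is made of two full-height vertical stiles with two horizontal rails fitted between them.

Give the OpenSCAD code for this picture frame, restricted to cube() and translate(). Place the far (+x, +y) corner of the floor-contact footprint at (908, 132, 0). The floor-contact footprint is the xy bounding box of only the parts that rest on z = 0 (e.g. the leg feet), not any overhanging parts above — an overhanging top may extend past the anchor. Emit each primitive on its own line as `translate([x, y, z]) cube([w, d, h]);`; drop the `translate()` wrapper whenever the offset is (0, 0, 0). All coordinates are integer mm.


translate([159, 100, 0]) cube([72, 32, 790]);
translate([836, 100, 0]) cube([72, 32, 790]);
translate([231, 100, 0]) cube([605, 32, 72]);
translate([231, 100, 718]) cube([605, 32, 72]);


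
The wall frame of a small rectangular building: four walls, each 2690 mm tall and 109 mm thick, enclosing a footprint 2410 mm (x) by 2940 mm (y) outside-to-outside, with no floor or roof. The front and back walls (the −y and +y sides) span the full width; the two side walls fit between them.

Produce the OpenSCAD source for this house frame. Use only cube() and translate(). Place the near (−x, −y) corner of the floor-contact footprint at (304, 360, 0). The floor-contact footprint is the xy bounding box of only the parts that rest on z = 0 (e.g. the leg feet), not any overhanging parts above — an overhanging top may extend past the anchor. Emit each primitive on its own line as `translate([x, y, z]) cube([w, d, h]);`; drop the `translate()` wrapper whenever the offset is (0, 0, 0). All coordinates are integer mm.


translate([304, 360, 0]) cube([2410, 109, 2690]);
translate([304, 3191, 0]) cube([2410, 109, 2690]);
translate([304, 469, 0]) cube([109, 2722, 2690]);
translate([2605, 469, 0]) cube([109, 2722, 2690]);


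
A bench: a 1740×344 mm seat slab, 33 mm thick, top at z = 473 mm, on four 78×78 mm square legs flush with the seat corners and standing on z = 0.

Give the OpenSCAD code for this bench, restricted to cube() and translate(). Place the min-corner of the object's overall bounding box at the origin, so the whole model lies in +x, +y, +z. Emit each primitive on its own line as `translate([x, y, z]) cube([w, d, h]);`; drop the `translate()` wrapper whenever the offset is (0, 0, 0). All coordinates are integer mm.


translate([0, 0, 440]) cube([1740, 344, 33]);
cube([78, 78, 440]);
translate([0, 266, 0]) cube([78, 78, 440]);
translate([1662, 0, 0]) cube([78, 78, 440]);
translate([1662, 266, 0]) cube([78, 78, 440]);


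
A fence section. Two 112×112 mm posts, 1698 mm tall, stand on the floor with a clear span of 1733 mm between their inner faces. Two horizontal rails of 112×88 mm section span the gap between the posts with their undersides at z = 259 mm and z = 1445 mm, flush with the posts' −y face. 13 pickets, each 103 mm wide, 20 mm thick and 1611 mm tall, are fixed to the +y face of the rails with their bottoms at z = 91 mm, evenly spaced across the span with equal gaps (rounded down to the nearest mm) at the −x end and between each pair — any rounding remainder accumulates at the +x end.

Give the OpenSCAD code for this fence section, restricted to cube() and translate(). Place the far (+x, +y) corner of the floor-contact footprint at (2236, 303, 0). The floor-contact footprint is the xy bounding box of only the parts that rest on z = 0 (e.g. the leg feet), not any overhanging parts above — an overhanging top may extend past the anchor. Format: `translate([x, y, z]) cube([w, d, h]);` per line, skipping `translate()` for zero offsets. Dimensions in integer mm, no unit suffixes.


translate([279, 191, 0]) cube([112, 112, 1698]);
translate([2124, 191, 0]) cube([112, 112, 1698]);
translate([391, 191, 259]) cube([1733, 112, 88]);
translate([391, 191, 1445]) cube([1733, 112, 88]);
translate([419, 303, 91]) cube([103, 20, 1611]);
translate([550, 303, 91]) cube([103, 20, 1611]);
translate([681, 303, 91]) cube([103, 20, 1611]);
translate([812, 303, 91]) cube([103, 20, 1611]);
translate([943, 303, 91]) cube([103, 20, 1611]);
translate([1074, 303, 91]) cube([103, 20, 1611]);
translate([1205, 303, 91]) cube([103, 20, 1611]);
translate([1336, 303, 91]) cube([103, 20, 1611]);
translate([1467, 303, 91]) cube([103, 20, 1611]);
translate([1598, 303, 91]) cube([103, 20, 1611]);
translate([1729, 303, 91]) cube([103, 20, 1611]);
translate([1860, 303, 91]) cube([103, 20, 1611]);
translate([1991, 303, 91]) cube([103, 20, 1611]);


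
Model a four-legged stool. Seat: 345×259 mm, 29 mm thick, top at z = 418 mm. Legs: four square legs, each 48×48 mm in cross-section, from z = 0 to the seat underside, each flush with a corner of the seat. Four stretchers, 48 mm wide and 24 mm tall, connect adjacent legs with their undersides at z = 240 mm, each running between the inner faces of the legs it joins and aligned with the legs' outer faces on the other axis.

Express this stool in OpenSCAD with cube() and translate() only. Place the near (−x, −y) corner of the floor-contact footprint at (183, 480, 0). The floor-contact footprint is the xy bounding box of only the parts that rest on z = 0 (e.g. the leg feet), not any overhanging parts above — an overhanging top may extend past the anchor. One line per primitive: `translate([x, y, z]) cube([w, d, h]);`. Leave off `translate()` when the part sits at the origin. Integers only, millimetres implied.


translate([183, 480, 389]) cube([345, 259, 29]);
translate([183, 480, 0]) cube([48, 48, 389]);
translate([480, 480, 0]) cube([48, 48, 389]);
translate([183, 691, 0]) cube([48, 48, 389]);
translate([480, 691, 0]) cube([48, 48, 389]);
translate([231, 480, 240]) cube([249, 48, 24]);
translate([231, 691, 240]) cube([249, 48, 24]);
translate([183, 528, 240]) cube([48, 163, 24]);
translate([480, 528, 240]) cube([48, 163, 24]);


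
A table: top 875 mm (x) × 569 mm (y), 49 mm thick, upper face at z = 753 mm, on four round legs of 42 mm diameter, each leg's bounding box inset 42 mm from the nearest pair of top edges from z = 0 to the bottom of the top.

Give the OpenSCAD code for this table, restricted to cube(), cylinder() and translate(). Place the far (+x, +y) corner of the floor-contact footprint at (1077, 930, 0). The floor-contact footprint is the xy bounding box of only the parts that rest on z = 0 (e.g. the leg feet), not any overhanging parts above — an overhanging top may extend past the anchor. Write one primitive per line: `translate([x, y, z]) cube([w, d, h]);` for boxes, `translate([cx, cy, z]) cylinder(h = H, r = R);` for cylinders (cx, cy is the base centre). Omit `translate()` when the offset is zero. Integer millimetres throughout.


// leg_h = 753 - 49 = 704
translate([244, 403, 704]) cube([875, 569, 49]);
translate([307, 466, 0]) cylinder(h = 704, r = 21);
translate([1056, 466, 0]) cylinder(h = 704, r = 21);
translate([307, 909, 0]) cylinder(h = 704, r = 21);
translate([1056, 909, 0]) cylinder(h = 704, r = 21);


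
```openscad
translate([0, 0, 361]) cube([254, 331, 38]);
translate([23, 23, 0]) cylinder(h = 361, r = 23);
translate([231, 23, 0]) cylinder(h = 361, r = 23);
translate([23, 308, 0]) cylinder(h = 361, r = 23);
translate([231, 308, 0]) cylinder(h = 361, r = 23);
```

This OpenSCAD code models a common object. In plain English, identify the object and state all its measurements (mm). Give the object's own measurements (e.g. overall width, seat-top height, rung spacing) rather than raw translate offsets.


A four-legged stool. The seat is a 254×331×38 mm slab whose top surface is at z = 399 mm; four round legs, each 46 mm in diameter, run from the floor (z = 0) to the underside of the seat, each leg's axis is inset half a diameter from the nearest pair of seat edges (so the leg's bounding box is flush with the corner).


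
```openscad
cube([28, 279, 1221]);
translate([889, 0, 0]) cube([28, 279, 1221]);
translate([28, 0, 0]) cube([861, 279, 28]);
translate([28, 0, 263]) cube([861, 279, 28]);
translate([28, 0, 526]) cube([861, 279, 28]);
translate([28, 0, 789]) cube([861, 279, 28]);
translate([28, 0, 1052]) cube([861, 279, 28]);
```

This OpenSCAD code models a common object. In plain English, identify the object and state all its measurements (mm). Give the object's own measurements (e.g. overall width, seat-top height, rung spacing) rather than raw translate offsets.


An open bookshelf. Two side panels, each 28 mm thick, 279 mm deep and 1221 mm tall, stand 917 mm apart (outside-to-outside). Between them sit 5 shelves, each 28 mm thick and 279 mm deep, spanning the full gap between the sides. The bottom shelf rests on the floor (its underside at z = 0) and the clear gap between one shelf's top and the next shelf's underside is 235 mm.


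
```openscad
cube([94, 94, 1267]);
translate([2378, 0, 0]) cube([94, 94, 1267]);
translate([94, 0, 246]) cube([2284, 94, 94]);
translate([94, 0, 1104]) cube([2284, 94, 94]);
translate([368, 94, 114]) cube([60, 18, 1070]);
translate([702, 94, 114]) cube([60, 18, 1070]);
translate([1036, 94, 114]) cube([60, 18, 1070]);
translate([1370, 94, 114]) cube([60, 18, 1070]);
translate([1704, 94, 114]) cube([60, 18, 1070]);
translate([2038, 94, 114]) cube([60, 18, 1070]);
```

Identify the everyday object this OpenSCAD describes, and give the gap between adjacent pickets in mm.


A fence section. The picket gap is 274 mm.

Two posts, two rails, 6 pickets — a fence section. Span 2284 mm holds 6 pickets of 60 mm with 7 equal gaps: ⌊(2284 − 6·60) / 7⌋ = 274 mm.


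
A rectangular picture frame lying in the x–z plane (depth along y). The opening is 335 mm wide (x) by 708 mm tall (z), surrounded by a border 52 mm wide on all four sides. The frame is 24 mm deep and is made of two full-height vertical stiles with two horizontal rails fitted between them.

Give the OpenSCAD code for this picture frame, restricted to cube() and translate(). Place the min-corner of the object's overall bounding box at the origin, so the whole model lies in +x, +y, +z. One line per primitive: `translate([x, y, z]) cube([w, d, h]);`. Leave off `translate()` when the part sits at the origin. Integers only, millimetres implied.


cube([52, 24, 812]);
translate([387, 0, 0]) cube([52, 24, 812]);
translate([52, 0, 0]) cube([335, 24, 52]);
translate([52, 0, 760]) cube([335, 24, 52]);


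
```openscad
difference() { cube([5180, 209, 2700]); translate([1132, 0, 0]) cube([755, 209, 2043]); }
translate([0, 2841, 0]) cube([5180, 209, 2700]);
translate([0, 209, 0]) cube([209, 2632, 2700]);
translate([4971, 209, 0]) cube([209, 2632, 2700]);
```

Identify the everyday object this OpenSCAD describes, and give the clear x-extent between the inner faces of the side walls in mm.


A single room. The interior width is 4762 mm.

Four walls enclosing a rectangle with a door in the front wall — a room. Outside width 5180 minus two 209 mm walls gives 4762 mm.


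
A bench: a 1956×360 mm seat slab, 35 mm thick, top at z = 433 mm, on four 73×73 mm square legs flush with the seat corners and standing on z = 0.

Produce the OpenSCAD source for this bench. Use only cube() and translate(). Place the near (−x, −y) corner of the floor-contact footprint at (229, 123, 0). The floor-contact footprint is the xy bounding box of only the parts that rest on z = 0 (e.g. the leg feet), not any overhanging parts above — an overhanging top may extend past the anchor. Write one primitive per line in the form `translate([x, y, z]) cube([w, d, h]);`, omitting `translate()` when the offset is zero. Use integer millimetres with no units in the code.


translate([229, 123, 398]) cube([1956, 360, 35]);
translate([229, 123, 0]) cube([73, 73, 398]);
translate([229, 410, 0]) cube([73, 73, 398]);
translate([2112, 123, 0]) cube([73, 73, 398]);
translate([2112, 410, 0]) cube([73, 73, 398]);


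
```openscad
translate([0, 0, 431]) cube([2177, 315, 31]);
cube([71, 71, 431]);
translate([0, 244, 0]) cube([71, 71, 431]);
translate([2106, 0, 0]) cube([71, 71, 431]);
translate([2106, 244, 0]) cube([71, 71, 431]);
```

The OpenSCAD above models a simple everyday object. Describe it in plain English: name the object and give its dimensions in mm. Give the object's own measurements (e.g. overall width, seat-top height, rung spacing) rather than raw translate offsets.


A bench: a 2177×315 mm seat slab, 31 mm thick, top at z = 462 mm, on four 71×71 mm square legs flush with the seat corners and standing on z = 0.


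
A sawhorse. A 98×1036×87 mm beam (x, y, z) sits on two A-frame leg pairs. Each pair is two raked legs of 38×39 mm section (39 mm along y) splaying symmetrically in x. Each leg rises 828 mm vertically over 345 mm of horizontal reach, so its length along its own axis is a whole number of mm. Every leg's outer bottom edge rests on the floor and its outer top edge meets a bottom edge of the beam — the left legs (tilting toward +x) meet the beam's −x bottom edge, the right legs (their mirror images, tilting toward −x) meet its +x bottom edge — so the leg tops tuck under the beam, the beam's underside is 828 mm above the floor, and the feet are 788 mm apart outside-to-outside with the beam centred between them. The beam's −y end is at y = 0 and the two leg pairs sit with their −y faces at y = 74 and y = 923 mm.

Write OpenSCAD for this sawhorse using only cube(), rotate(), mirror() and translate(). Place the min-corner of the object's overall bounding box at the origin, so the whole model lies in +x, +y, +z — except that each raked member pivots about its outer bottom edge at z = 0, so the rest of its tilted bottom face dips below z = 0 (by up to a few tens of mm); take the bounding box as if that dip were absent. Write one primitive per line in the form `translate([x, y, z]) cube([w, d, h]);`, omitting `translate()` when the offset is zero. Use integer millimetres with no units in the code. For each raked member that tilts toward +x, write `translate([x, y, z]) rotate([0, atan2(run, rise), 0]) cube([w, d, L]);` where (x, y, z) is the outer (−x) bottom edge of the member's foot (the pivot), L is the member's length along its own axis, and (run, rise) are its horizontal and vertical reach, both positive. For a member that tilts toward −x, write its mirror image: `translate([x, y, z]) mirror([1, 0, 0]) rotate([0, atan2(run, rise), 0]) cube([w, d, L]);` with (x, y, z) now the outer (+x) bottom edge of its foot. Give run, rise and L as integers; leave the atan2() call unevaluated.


// leg length = √(345² + 828²) = 897
// right-leg outer foot x = 2·345 + 98 = 788
// beam min-corner = (345, 0, 828)
translate([345, 0, 828]) cube([98, 1036, 87]);
translate([0, 74, 0]) rotate([0, atan2(345, 828), 0]) cube([38, 39, 897]);
translate([788, 74, 0]) mirror([1, 0, 0]) rotate([0, atan2(345, 828), 0]) cube([38, 39, 897]);
translate([0, 923, 0]) rotate([0, atan2(345, 828), 0]) cube([38, 39, 897]);
translate([788, 923, 0]) mirror([1, 0, 0]) rotate([0, atan2(345, 828), 0]) cube([38, 39, 897]);


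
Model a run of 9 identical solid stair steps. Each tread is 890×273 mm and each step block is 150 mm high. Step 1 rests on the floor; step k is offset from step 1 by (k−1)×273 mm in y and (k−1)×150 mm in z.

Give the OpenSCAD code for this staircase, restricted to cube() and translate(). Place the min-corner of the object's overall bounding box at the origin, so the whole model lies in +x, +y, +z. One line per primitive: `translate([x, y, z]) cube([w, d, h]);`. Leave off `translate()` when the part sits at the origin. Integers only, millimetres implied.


cube([890, 273, 150]);
translate([0, 273, 150]) cube([890, 273, 150]);
translate([0, 546, 300]) cube([890, 273, 150]);
translate([0, 819, 450]) cube([890, 273, 150]);
translate([0, 1092, 600]) cube([890, 273, 150]);
translate([0, 1365, 750]) cube([890, 273, 150]);
translate([0, 1638, 900]) cube([890, 273, 150]);
translate([0, 1911, 1050]) cube([890, 273, 150]);
translate([0, 2184, 1200]) cube([890, 273, 150]);


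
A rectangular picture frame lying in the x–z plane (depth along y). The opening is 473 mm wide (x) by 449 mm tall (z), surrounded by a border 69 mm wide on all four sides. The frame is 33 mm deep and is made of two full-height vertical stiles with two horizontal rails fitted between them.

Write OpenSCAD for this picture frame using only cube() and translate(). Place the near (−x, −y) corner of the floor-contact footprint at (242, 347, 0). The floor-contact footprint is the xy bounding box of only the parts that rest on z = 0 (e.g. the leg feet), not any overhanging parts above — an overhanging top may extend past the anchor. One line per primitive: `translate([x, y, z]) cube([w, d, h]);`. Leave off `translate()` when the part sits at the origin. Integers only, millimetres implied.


translate([242, 347, 0]) cube([69, 33, 587]);
translate([784, 347, 0]) cube([69, 33, 587]);
translate([311, 347, 0]) cube([473, 33, 69]);
translate([311, 347, 518]) cube([473, 33, 69]);


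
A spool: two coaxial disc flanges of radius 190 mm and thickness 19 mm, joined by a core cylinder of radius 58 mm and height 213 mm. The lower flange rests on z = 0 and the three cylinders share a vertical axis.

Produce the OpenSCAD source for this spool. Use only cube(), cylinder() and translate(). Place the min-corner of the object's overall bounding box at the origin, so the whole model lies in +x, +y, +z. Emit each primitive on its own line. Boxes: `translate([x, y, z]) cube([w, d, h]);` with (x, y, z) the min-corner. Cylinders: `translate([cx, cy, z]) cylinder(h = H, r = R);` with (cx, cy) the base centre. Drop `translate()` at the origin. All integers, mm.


translate([190, 190, 0]) cylinder(h = 19, r = 190);
translate([190, 190, 19]) cylinder(h = 213, r = 58);
translate([190, 190, 232]) cylinder(h = 19, r = 190);


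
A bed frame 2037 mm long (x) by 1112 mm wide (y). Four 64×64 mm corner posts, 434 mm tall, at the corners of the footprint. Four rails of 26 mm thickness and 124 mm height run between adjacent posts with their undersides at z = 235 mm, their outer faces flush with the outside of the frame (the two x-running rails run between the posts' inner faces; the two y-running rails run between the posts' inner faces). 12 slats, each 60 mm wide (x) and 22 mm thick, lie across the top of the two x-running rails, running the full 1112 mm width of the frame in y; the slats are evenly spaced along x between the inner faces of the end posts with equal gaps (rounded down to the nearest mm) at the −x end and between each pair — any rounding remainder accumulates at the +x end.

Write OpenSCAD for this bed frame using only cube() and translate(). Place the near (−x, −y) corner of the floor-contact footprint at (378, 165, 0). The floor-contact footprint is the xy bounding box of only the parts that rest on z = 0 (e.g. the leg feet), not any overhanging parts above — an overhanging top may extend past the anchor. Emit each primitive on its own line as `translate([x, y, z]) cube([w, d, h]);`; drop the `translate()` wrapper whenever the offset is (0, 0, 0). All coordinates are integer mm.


translate([378, 165, 0]) cube([64, 64, 434]);
translate([378, 1213, 0]) cube([64, 64, 434]);
translate([2351, 165, 0]) cube([64, 64, 434]);
translate([2351, 1213, 0]) cube([64, 64, 434]);
translate([442, 165, 235]) cube([1909, 26, 124]);
translate([442, 1251, 235]) cube([1909, 26, 124]);
translate([378, 229, 235]) cube([26, 984, 124]);
translate([2389, 229, 235]) cube([26, 984, 124]);
translate([533, 165, 359]) cube([60, 1112, 22]);
translate([684, 165, 359]) cube([60, 1112, 22]);
translate([835, 165, 359]) cube([60, 1112, 22]);
translate([986, 165, 359]) cube([60, 1112, 22]);
translate([1137, 165, 359]) cube([60, 1112, 22]);
translate([1288, 165, 359]) cube([60, 1112, 22]);
translate([1439, 165, 359]) cube([60, 1112, 22]);
translate([1590, 165, 359]) cube([60, 1112, 22]);
translate([1741, 165, 359]) cube([60, 1112, 22]);
translate([1892, 165, 359]) cube([60, 1112, 22]);
translate([2043, 165, 359]) cube([60, 1112, 22]);
translate([2194, 165, 359]) cube([60, 1112, 22]);


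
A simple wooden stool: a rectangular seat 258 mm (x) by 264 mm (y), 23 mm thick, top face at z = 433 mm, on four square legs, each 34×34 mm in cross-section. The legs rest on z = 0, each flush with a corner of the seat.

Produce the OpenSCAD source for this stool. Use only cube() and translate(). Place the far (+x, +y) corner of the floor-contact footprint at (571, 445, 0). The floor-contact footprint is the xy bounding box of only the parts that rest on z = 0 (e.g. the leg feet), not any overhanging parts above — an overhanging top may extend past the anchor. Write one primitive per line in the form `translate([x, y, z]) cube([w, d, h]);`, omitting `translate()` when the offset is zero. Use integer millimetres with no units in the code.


translate([313, 181, 410]) cube([258, 264, 23]);
translate([313, 181, 0]) cube([34, 34, 410]);
translate([537, 181, 0]) cube([34, 34, 410]);
translate([313, 411, 0]) cube([34, 34, 410]);
translate([537, 411, 0]) cube([34, 34, 410]);


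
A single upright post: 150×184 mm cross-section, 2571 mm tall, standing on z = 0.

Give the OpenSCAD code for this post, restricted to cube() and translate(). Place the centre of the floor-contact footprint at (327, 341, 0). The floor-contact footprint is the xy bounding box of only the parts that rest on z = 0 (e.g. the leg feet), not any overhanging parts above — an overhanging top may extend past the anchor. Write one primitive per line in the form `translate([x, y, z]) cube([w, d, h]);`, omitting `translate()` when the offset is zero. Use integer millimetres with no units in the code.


translate([252, 249, 0]) cube([150, 184, 2571]);


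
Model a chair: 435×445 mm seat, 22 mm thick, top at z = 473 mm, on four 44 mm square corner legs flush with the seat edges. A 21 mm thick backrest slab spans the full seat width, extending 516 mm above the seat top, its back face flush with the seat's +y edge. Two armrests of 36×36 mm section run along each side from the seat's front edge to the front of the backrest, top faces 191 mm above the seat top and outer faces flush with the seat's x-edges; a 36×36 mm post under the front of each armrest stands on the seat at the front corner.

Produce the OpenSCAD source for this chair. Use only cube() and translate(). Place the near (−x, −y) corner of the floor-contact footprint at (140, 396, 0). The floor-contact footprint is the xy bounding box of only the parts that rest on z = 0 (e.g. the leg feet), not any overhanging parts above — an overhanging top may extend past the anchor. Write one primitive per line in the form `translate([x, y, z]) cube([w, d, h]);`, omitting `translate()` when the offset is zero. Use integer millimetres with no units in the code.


translate([140, 396, 451]) cube([435, 445, 22]);
translate([140, 396, 0]) cube([44, 44, 451]);
translate([531, 396, 0]) cube([44, 44, 451]);
translate([140, 797, 0]) cube([44, 44, 451]);
translate([531, 797, 0]) cube([44, 44, 451]);
translate([140, 820, 473]) cube([435, 21, 516]);
translate([140, 396, 628]) cube([36, 424, 36]);
translate([539, 396, 628]) cube([36, 424, 36]);
translate([140, 396, 473]) cube([36, 36, 155]);
translate([539, 396, 473]) cube([36, 36, 155]);


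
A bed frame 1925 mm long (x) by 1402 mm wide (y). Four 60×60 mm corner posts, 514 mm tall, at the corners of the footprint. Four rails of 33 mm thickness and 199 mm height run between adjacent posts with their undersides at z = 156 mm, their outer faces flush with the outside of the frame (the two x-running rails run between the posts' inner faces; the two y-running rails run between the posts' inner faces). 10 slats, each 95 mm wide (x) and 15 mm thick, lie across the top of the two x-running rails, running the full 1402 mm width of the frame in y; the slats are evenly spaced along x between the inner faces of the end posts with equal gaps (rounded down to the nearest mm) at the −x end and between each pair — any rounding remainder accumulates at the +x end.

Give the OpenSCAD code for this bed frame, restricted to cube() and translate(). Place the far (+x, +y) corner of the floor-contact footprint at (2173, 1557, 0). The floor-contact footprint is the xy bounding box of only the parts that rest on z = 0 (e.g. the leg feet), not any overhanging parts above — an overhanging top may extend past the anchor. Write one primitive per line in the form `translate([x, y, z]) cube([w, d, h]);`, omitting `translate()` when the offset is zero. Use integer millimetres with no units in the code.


translate([248, 155, 0]) cube([60, 60, 514]);
translate([248, 1497, 0]) cube([60, 60, 514]);
translate([2113, 155, 0]) cube([60, 60, 514]);
translate([2113, 1497, 0]) cube([60, 60, 514]);
translate([308, 155, 156]) cube([1805, 33, 199]);
translate([308, 1524, 156]) cube([1805, 33, 199]);
translate([248, 215, 156]) cube([33, 1282, 199]);
translate([2140, 215, 156]) cube([33, 1282, 199]);
translate([385, 155, 355]) cube([95, 1402, 15]);
translate([557, 155, 355]) cube([95, 1402, 15]);
translate([729, 155, 355]) cube([95, 1402, 15]);
translate([901, 155, 355]) cube([95, 1402, 15]);
translate([1073, 155, 355]) cube([95, 1402, 15]);
translate([1245, 155, 355]) cube([95, 1402, 15]);
translate([1417, 155, 355]) cube([95, 1402, 15]);
translate([1589, 155, 355]) cube([95, 1402, 15]);
translate([1761, 155, 355]) cube([95, 1402, 15]);
translate([1933, 155, 355]) cube([95, 1402, 15]);


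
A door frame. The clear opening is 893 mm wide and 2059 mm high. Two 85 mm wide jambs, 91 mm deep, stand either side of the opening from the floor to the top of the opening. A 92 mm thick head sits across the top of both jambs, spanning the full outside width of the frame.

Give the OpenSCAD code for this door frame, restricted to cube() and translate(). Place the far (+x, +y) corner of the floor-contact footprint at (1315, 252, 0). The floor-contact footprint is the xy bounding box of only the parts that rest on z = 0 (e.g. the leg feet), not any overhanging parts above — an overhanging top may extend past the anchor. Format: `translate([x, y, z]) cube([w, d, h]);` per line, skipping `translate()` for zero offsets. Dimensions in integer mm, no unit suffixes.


translate([252, 161, 0]) cube([85, 91, 2059]);
translate([1230, 161, 0]) cube([85, 91, 2059]);
translate([252, 161, 2059]) cube([1063, 91, 92]);
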